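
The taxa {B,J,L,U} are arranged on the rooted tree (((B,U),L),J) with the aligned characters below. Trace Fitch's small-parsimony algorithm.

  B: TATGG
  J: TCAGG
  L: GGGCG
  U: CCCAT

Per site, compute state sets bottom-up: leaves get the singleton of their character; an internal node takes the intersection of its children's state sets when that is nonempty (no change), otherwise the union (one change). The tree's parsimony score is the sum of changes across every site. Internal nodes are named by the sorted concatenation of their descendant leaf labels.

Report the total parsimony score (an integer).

10

BU@0: {T} ∪ {C} = {C,T} (union, +1)
BLU@0: {C,T} ∪ {G} = {C,G,T} (union, +1)
BJLU@0: {C,G,T} ∩ {T} = {T} (intersection, +0)
BU@1: {A} ∪ {C} = {A,C} (union, +1)
BLU@1: {A,C} ∪ {G} = {A,C,G} (union, +1)
BJLU@1: {A,C,G} ∩ {C} = {C} (intersection, +0)
BU@2: {T} ∪ {C} = {C,T} (union, +1)
BLU@2: {C,T} ∪ {G} = {C,G,T} (union, +1)
BJLU@2: {C,G,T} ∪ {A} = {A,C,G,T} (union, +1)
BU@3: {G} ∪ {A} = {A,G} (union, +1)
BLU@3: {A,G} ∪ {C} = {A,C,G} (union, +1)
BJLU@3: {A,C,G} ∩ {G} = {G} (intersection, +0)
BU@4: {G} ∪ {T} = {G,T} (union, +1)
BLU@4: {G,T} ∩ {G} = {G} (intersection, +0)
BJLU@4: {G} ∩ {G} = {G} (intersection, +0)
per-site changes: [2, 2, 3, 2, 1]; total = 10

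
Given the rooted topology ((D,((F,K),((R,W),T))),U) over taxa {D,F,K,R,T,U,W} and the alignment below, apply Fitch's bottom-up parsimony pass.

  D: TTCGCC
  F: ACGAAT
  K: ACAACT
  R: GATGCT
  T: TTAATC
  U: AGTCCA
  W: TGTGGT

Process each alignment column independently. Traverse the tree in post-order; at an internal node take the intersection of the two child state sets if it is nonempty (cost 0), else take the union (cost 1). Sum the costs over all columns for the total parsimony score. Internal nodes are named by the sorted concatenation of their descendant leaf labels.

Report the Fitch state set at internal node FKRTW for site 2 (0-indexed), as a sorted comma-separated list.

[col 0] FK: children F:{A}, K:{A} ∩→ {A}; cost 0
[col 0] RW: children R:{G}, W:{T} ∪→ {G,T}; cost 1
[col 0] RTW: children RW:{G,T}, T:{T} ∩→ {T}; cost 0
[col 0] FKRTW: children FK:{A}, RTW:{T} ∪→ {A,T}; cost 1
[col 0] DFKRTW: children D:{T}, FKRTW:{A,T} ∩→ {T}; cost 0
[col 0] DFKRTUW: children DFKRTW:{T}, U:{A} ∪→ {A,T}; cost 1
[col 1] FK: children F:{C}, K:{C} ∩→ {C}; cost 0
[col 1] RW: children R:{A}, W:{G} ∪→ {A,G}; cost 1
[col 1] RTW: children RW:{A,G}, T:{T} ∪→ {A,G,T}; cost 1
[col 1] FKRTW: children FK:{C}, RTW:{A,G,T} ∪→ {A,C,G,T}; cost 1
[col 1] DFKRTW: children D:{T}, FKRTW:{A,C,G,T} ∩→ {T}; cost 0
[col 1] DFKRTUW: children DFKRTW:{T}, U:{G} ∪→ {G,T}; cost 1
[col 2] FK: children F:{G}, K:{A} ∪→ {A,G}; cost 1
[col 2] RW: children R:{T}, W:{T} ∩→ {T}; cost 0
[col 2] RTW: children RW:{T}, T:{A} ∪→ {A,T}; cost 1
[col 2] FKRTW: children FK:{A,G}, RTW:{A,T} ∩→ {A}; cost 0
[col 2] DFKRTW: children D:{C}, FKRTW:{A} ∪→ {A,C}; cost 1
[col 2] DFKRTUW: children DFKRTW:{A,C}, U:{T} ∪→ {A,C,T}; cost 1
[col 3] FK: children F:{A}, K:{A} ∩→ {A}; cost 0
[col 3] RW: children R:{G}, W:{G} ∩→ {G}; cost 0
[col 3] RTW: children RW:{G}, T:{A} ∪→ {A,G}; cost 1
[col 3] FKRTW: children FK:{A}, RTW:{A,G} ∩→ {A}; cost 0
[col 3] DFKRTW: children D:{G}, FKRTW:{A} ∪→ {A,G}; cost 1
[col 3] DFKRTUW: children DFKRTW:{A,G}, U:{C} ∪→ {A,C,G}; cost 1
[col 4] FK: children F:{A}, K:{C} ∪→ {A,C}; cost 1
[col 4] RW: children R:{C}, W:{G} ∪→ {C,G}; cost 1
[col 4] RTW: children RW:{C,G}, T:{T} ∪→ {C,G,T}; cost 1
[col 4] FKRTW: children FK:{A,C}, RTW:{C,G,T} ∩→ {C}; cost 0
[col 4] DFKRTW: children D:{C}, FKRTW:{C} ∩→ {C}; cost 0
[col 4] DFKRTUW: children DFKRTW:{C}, U:{C} ∩→ {C}; cost 0
[col 5] FK: children F:{T}, K:{T} ∩→ {T}; cost 0
[col 5] RW: children R:{T}, W:{T} ∩→ {T}; cost 0
[col 5] RTW: children RW:{T}, T:{C} ∪→ {C,T}; cost 1
[col 5] FKRTW: children FK:{T}, RTW:{C,T} ∩→ {T}; cost 0
[col 5] DFKRTW: children D:{C}, FKRTW:{T} ∪→ {C,T}; cost 1
[col 5] DFKRTUW: children DFKRTW:{C,T}, U:{A} ∪→ {A,C,T}; cost 1
per-site changes: [3, 4, 4, 3, 3, 3]; total = 20

A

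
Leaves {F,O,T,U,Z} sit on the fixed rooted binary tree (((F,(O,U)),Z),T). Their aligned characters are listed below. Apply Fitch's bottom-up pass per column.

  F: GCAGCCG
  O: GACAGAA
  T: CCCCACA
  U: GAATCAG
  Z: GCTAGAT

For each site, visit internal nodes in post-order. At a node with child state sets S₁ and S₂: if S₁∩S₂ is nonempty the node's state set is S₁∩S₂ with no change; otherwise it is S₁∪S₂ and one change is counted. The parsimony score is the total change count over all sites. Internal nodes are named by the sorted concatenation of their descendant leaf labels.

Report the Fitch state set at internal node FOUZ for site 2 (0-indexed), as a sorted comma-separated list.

OU@0: {G} ∩ {G} = {G} (intersection, +0)
FOU@0: {G} ∩ {G} = {G} (intersection, +0)
FOUZ@0: {G} ∩ {G} = {G} (intersection, +0)
FOTUZ@0: {G} ∪ {C} = {C,G} (union, +1)
OU@1: {A} ∩ {A} = {A} (intersection, +0)
FOU@1: {C} ∪ {A} = {A,C} (union, +1)
FOUZ@1: {A,C} ∩ {C} = {C} (intersection, +0)
FOTUZ@1: {C} ∩ {C} = {C} (intersection, +0)
OU@2: {C} ∪ {A} = {A,C} (union, +1)
FOU@2: {A} ∩ {A,C} = {A} (intersection, +0)
FOUZ@2: {A} ∪ {T} = {A,T} (union, +1)
FOTUZ@2: {A,T} ∪ {C} = {A,C,T} (union, +1)
OU@3: {A} ∪ {T} = {A,T} (union, +1)
FOU@3: {G} ∪ {A,T} = {A,G,T} (union, +1)
FOUZ@3: {A,G,T} ∩ {A} = {A} (intersection, +0)
FOTUZ@3: {A} ∪ {C} = {A,C} (union, +1)
OU@4: {G} ∪ {C} = {C,G} (union, +1)
FOU@4: {C} ∩ {C,G} = {C} (intersection, +0)
FOUZ@4: {C} ∪ {G} = {C,G} (union, +1)
FOTUZ@4: {C,G} ∪ {A} = {A,C,G} (union, +1)
OU@5: {A} ∩ {A} = {A} (intersection, +0)
FOU@5: {C} ∪ {A} = {A,C} (union, +1)
FOUZ@5: {A,C} ∩ {A} = {A} (intersection, +0)
FOTUZ@5: {A} ∪ {C} = {A,C} (union, +1)
OU@6: {A} ∪ {G} = {A,G} (union, +1)
FOU@6: {G} ∩ {A,G} = {G} (intersection, +0)
FOUZ@6: {G} ∪ {T} = {G,T} (union, +1)
FOTUZ@6: {G,T} ∪ {A} = {A,G,T} (union, +1)
per-site changes: [1, 1, 3, 3, 3, 2, 3]; total = 16

A,T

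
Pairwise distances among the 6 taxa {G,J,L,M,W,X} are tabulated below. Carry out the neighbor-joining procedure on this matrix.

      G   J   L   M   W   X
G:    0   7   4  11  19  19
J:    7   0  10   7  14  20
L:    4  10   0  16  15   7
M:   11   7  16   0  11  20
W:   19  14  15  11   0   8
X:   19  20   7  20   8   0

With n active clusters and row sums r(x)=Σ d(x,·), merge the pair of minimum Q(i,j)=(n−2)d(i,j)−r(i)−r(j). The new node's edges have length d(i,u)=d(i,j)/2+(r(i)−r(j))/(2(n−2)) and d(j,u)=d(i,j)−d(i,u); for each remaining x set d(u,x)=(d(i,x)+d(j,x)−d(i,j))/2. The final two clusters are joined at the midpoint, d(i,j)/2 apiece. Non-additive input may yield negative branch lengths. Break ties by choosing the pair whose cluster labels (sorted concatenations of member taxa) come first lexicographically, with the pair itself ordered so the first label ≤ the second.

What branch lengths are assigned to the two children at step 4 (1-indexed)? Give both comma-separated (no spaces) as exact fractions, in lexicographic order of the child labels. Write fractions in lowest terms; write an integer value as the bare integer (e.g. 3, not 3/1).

41/16,31/16

1. join W+X (d=8, Q=-109) ⇒ WX; edges |W|=25/8, |X|=39/8
  updated: d(G,WX)=15, d(J,WX)=13, d(L,WX)=7, d(M,WX)=23/2
2. join L+WX (d=7, Q=-125/2) ⇒ LWX; edges |L|=23/12, |WX|=61/12
  updated: d(G,LWX)=6, d(J,LWX)=8, d(LWX,M)=41/4
3. join G+LWX (d=6, Q=-145/4) ⇒ GLWX; edges |G|=47/16, |LWX|=49/16
  updated: d(GLWX,J)=9/2, d(GLWX,M)=61/8
4. join GLWX+J (d=9/2, Q=-153/8) ⇒ GJLWX; edges |GLWX|=41/16, |J|=31/16
  updated: d(GJLWX,M)=81/16
5. join GJLWX+M (d=81/16) ⇒ GJLMWX; edges |GJLWX|=81/32, |M|=81/32
final tree: (((G:47/16,(L:23/12,(W:25/8,X:39/8):61/12):49/16):41/16,J:31/16):81/32,M:81/32)
total length: 489/16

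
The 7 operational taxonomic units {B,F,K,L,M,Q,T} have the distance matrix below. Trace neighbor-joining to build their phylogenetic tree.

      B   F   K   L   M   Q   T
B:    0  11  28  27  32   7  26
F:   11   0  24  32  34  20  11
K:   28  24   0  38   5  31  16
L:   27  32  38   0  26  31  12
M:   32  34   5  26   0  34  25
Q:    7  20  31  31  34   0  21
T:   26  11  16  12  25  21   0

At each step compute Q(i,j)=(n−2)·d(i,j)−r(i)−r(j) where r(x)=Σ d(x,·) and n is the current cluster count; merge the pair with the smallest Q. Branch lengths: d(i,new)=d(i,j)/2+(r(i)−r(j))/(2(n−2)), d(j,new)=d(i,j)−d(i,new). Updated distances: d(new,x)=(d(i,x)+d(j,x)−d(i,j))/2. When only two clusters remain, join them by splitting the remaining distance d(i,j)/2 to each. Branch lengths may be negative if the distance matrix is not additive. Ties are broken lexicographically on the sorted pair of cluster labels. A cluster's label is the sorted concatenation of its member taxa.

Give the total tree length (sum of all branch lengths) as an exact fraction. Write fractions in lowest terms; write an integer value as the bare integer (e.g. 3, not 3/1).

479/8

step 1: merge (K,M) at d=5, Q=-273; branch lengths K→11/10, M→39/10; new cluster KM
  updated: d(B,KM)=55/2, d(F,KM)=53/2, d(KM,L)=59/2, d(KM,Q)=30, d(KM,T)=18
step 2: merge (B,Q) at d=7, Q=-359/2; branch lengths B→35/16, Q→77/16; new cluster BQ
  updated: d(BQ,F)=12, d(BQ,KM)=101/4, d(BQ,L)=51/2, d(BQ,T)=20
step 3: merge (BQ,F) at d=12, Q=-513/4; branch lengths BQ→149/24, F→139/24; new cluster BFQ
  updated: d(BFQ,KM)=159/8, d(BFQ,L)=91/4, d(BFQ,T)=19/2
step 4: merge (BFQ,KM) at d=159/8, Q=-319/4; branch lengths BFQ→49/8, KM→55/4; new cluster BFKMQ
  updated: d(BFKMQ,L)=259/16, d(BFKMQ,T)=61/16
step 5: merge (BFKMQ,L) at d=259/16, Q=-32; branch lengths BFKMQ→4, L→195/16; new cluster BFKLMQ
  updated: d(BFKLMQ,T)=-3/16
step 6: merge (BFKLMQ,T) at d=-3/16; branch lengths BFKLMQ→-3/32, T→-3/32; new cluster BFKLMQT
final tree: (((((B:35/16,Q:77/16):149/24,F:139/24):49/8,(K:11/10,M:39/10):55/4):4,L:195/16):-3/32,T:-3/32)
total length: 479/8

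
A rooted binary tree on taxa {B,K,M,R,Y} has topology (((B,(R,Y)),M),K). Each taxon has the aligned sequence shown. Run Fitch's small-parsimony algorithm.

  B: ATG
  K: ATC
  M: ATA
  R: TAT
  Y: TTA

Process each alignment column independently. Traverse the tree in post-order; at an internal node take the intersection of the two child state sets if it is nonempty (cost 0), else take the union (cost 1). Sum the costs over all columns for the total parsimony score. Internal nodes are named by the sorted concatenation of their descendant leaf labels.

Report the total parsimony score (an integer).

5

[col 0] RY: children R:{T}, Y:{T} ∩→ {T}; cost 0
[col 0] BRY: children B:{A}, RY:{T} ∪→ {A,T}; cost 1
[col 0] BMRY: children BRY:{A,T}, M:{A} ∩→ {A}; cost 0
[col 0] BKMRY: children BMRY:{A}, K:{A} ∩→ {A}; cost 0
[col 1] RY: children R:{A}, Y:{T} ∪→ {A,T}; cost 1
[col 1] BRY: children B:{T}, RY:{A,T} ∩→ {T}; cost 0
[col 1] BMRY: children BRY:{T}, M:{T} ∩→ {T}; cost 0
[col 1] BKMRY: children BMRY:{T}, K:{T} ∩→ {T}; cost 0
[col 2] RY: children R:{T}, Y:{A} ∪→ {A,T}; cost 1
[col 2] BRY: children B:{G}, RY:{A,T} ∪→ {A,G,T}; cost 1
[col 2] BMRY: children BRY:{A,G,T}, M:{A} ∩→ {A}; cost 0
[col 2] BKMRY: children BMRY:{A}, K:{C} ∪→ {A,C}; cost 1
per-site changes: [1, 1, 3]; total = 5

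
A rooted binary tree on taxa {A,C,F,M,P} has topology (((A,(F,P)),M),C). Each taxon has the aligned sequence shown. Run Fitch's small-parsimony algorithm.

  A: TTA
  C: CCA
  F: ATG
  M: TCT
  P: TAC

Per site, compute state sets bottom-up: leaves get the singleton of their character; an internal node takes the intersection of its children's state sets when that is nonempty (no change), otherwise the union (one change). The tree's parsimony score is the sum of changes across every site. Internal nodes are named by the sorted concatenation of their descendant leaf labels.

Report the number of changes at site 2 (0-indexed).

[col 0] FP: children F:{A}, P:{T} ∪→ {A,T}; cost 1
[col 0] AFP: children A:{T}, FP:{A,T} ∩→ {T}; cost 0
[col 0] AFMP: children AFP:{T}, M:{T} ∩→ {T}; cost 0
[col 0] ACFMP: children AFMP:{T}, C:{C} ∪→ {C,T}; cost 1
[col 1] FP: children F:{T}, P:{A} ∪→ {A,T}; cost 1
[col 1] AFP: children A:{T}, FP:{A,T} ∩→ {T}; cost 0
[col 1] AFMP: children AFP:{T}, M:{C} ∪→ {C,T}; cost 1
[col 1] ACFMP: children AFMP:{C,T}, C:{C} ∩→ {C}; cost 0
[col 2] FP: children F:{G}, P:{C} ∪→ {C,G}; cost 1
[col 2] AFP: children A:{A}, FP:{C,G} ∪→ {A,C,G}; cost 1
[col 2] AFMP: children AFP:{A,C,G}, M:{T} ∪→ {A,C,G,T}; cost 1
[col 2] ACFMP: children AFMP:{A,C,G,T}, C:{A} ∩→ {A}; cost 0
per-site changes: [2, 2, 3]; total = 7

3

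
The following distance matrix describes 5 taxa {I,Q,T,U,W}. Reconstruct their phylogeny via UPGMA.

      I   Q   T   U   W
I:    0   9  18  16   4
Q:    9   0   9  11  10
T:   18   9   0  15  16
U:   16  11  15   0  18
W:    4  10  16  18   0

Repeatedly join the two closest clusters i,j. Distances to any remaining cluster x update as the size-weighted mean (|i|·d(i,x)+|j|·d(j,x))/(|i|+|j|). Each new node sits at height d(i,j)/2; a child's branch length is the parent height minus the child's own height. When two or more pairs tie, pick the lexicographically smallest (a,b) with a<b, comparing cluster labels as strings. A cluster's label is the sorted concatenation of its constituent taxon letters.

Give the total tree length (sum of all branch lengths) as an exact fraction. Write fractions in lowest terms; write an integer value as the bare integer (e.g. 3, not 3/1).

step 1: merge (I,W) at d=4; branch lengths I→2, W→2; new cluster IW
  updated: d(IW,Q)=19/2, d(IW,T)=17, d(IW,U)=17
step 2: merge (Q,T) at d=9; branch lengths Q→9/2, T→9/2; new cluster QT
  updated: d(IW,QT)=53/4, d(QT,U)=13
step 3: merge (QT,U) at d=13; branch lengths QT→2, U→13/2; new cluster QTU
  updated: d(IW,QTU)=29/2
step 4: merge (IW,QTU) at d=29/2; branch lengths IW→21/4, QTU→3/4; new cluster IQTUW
final tree: ((I:2,W:2):21/4,((Q:9/2,T:9/2):2,U:13/2):3/4)
total length: 55/2

55/2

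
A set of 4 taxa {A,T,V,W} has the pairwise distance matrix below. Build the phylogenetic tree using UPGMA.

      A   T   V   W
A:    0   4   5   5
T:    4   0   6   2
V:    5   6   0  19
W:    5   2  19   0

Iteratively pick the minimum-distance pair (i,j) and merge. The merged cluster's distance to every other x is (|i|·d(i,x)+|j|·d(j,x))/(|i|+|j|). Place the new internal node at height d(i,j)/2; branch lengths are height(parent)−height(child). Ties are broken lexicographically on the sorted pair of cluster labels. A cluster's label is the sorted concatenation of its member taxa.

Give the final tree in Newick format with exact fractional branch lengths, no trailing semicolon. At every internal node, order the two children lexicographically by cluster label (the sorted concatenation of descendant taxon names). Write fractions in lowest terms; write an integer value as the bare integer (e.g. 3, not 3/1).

iteration 1: select T,W (d=2); attach at lengths (1, 1); label the merged cluster TW
  updated: d(A,TW)=9/2, d(TW,V)=25/2
iteration 2: select A,TW (d=9/2); attach at lengths (9/4, 5/4); label the merged cluster ATW
  updated: d(ATW,V)=10
iteration 3: select ATW,V (d=10); attach at lengths (11/4, 5); label the merged cluster ATVW
final tree: ((A:9/4,(T:1,W:1):5/4):11/4,V:5)
total length: 53/4

((A:9/4,(T:1,W:1):5/4):11/4,V:5)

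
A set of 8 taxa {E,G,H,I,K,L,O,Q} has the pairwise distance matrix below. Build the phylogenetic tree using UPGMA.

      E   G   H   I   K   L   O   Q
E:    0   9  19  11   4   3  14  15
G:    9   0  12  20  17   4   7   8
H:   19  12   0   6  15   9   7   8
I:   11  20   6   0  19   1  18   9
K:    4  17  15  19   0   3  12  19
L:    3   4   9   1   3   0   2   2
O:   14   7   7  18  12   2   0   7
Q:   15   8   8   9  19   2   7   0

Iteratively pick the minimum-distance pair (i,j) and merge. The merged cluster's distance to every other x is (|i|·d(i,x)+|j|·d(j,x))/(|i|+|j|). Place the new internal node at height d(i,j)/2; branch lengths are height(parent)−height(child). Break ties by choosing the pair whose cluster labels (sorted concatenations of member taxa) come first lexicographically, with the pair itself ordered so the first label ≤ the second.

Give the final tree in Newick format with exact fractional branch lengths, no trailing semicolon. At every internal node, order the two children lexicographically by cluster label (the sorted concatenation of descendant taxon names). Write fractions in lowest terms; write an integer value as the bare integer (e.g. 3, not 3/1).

((E:2,K:2):9/2,((G:7/2,O:7/2):11/8,(H:23/6,((I:1/2,L:1/2):9/4,Q:11/4):13/12):25/24):13/8)

1. join I+L (d=1) ⇒ IL; edges |I|=1/2, |L|=1/2
  updated: d(E,IL)=7, d(G,IL)=12, d(H,IL)=15/2, d(IL,K)=11, d(IL,O)=10, d(IL,Q)=11/2
2. join E+K (d=4) ⇒ EK; edges |E|=2, |K|=2
  updated: d(EK,G)=13, d(EK,H)=17, d(EK,IL)=9, d(EK,O)=13, d(EK,Q)=17
3. join IL+Q (d=11/2) ⇒ ILQ; edges |IL|=9/4, |Q|=11/4
  updated: d(EK,ILQ)=35/3, d(G,ILQ)=32/3, d(H,ILQ)=23/3, d(ILQ,O)=9
4. join G+O (d=7) ⇒ GO; edges |G|=7/2, |O|=7/2
  updated: d(EK,GO)=13, d(GO,H)=19/2, d(GO,ILQ)=59/6
5. join H+ILQ (d=23/3) ⇒ HILQ; edges |H|=23/6, |ILQ|=13/12
  updated: d(EK,HILQ)=13, d(GO,HILQ)=39/4
6. join GO+HILQ (d=39/4) ⇒ GHILOQ; edges |GO|=11/8, |HILQ|=25/24
  updated: d(EK,GHILOQ)=13
7. join EK+GHILOQ (d=13) ⇒ EGHIKLOQ; edges |EK|=9/2, |GHILOQ|=13/8
final tree: ((E:2,K:2):9/2,((G:7/2,O:7/2):11/8,(H:23/6,((I:1/2,L:1/2):9/4,Q:11/4):13/12):25/24):13/8)
total length: 731/24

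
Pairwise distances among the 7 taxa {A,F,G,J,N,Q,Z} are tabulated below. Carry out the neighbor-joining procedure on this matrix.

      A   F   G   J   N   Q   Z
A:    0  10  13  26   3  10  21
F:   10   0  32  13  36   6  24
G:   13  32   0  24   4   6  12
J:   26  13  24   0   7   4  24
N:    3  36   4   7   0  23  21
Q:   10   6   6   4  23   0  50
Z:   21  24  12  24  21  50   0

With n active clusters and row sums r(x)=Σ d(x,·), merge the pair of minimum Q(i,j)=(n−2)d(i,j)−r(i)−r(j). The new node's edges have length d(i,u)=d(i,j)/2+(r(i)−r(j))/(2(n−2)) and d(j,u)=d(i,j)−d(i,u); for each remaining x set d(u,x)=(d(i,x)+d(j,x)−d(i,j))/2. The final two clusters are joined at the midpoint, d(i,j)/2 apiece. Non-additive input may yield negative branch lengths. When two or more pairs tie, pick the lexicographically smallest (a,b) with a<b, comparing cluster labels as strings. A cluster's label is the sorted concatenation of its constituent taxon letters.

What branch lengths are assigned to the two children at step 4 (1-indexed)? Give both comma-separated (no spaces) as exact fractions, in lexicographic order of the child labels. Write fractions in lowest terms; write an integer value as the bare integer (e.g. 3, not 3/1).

1. join F+Q (d=6, Q=-190) ⇒ FQ; edges |F|=26/5, |Q|=4/5
  updated: d(A,FQ)=7, d(FQ,G)=16, d(FQ,J)=11/2, d(FQ,N)=53/2, d(FQ,Z)=34
2. join FQ+J (d=11/2, Q=-307/2) ⇒ FJQ; edges |FQ|=49/16, |J|=39/16
  updated: d(A,FJQ)=55/4, d(FJQ,G)=69/4, d(FJQ,N)=14, d(FJQ,Z)=105/4
3. join G+Z (d=12, Q=-181/2) ⇒ GZ; edges |G|=1/3, |Z|=35/3
  updated: d(A,GZ)=11, d(FJQ,GZ)=63/4, d(GZ,N)=13/2
4. join A+N (d=3, Q=-181/4) ⇒ AN; edges |A|=41/16, |N|=7/16
  updated: d(AN,FJQ)=99/8, d(AN,GZ)=29/4
5. join AN+FJQ (d=99/8, Q=-283/8) ⇒ AFJNQ; edges |AN|=31/16, |FJQ|=167/16
  updated: d(AFJNQ,GZ)=85/16
6. join AFJNQ+GZ (d=85/16) ⇒ AFGJNQZ; edges |AFJNQ|=85/32, |GZ|=85/32
final tree: (((A:41/16,N:7/16):31/16,((F:26/5,Q:4/5):49/16,J:39/16):167/16):85/32,(G:1/3,Z:35/3):85/32)
total length: 707/16

41/16,7/16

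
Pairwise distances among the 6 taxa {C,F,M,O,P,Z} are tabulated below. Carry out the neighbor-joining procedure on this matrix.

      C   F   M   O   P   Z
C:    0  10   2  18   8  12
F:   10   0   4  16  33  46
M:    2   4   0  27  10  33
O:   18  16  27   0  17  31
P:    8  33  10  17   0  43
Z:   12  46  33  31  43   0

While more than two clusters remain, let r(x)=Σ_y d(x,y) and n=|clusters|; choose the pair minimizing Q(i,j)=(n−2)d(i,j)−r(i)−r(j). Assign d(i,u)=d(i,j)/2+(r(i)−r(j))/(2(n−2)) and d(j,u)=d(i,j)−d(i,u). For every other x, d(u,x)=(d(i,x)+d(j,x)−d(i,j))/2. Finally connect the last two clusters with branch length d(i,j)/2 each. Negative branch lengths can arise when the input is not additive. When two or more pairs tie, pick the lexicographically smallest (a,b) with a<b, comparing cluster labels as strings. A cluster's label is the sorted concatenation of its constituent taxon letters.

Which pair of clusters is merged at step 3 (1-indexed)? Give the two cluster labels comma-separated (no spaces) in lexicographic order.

CZ,FM

1. join F+M (d=4, Q=-169) ⇒ FM; edges |F|=49/8, |M|=-17/8
  updated: d(C,FM)=4, d(FM,O)=39/2, d(FM,P)=39/2, d(FM,Z)=75/2
2. join C+Z (d=12, Q=-259/2) ⇒ CZ; edges |C|=-91/12, |Z|=235/12
  updated: d(CZ,FM)=59/4, d(CZ,O)=37/2, d(CZ,P)=39/2
3. join CZ+FM (d=59/4, Q=-77) ⇒ CFMZ; edges |CZ|=57/8, |FM|=61/8
  updated: d(CFMZ,O)=93/8, d(CFMZ,P)=97/8
4. join CFMZ+O (d=93/8, Q=-163/4) ⇒ CFMOZ; edges |CFMZ|=27/8, |O|=33/4
  updated: d(CFMOZ,P)=35/4
5. join CFMOZ+P (d=35/4) ⇒ CFMOPZ; edges |CFMOZ|=35/8, |P|=35/8
final tree: ((((C:-91/12,Z:235/12):57/8,(F:49/8,M:-17/8):61/8):27/8,O:33/4):35/8,P:35/8)
total length: 409/8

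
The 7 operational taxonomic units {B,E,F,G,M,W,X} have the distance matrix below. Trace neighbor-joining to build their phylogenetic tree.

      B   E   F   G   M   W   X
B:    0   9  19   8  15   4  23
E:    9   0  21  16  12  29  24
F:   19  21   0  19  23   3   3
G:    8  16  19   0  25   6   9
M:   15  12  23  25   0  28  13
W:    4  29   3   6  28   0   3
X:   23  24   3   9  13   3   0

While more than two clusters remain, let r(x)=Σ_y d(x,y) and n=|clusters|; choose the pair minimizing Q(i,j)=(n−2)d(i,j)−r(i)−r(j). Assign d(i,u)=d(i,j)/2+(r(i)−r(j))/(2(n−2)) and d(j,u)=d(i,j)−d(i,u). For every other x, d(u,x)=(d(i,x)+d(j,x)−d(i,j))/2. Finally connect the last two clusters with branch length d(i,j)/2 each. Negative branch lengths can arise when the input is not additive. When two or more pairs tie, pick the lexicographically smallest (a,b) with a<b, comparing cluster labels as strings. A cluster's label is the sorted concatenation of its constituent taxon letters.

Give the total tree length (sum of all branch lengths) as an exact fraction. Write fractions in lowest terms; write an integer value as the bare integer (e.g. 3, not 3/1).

iteration 1: select E,M (d=12, Q=-167); attach at lengths (11/2, 13/2); label the merged cluster EM
  updated: d(B,EM)=6, d(EM,F)=16, d(EM,G)=29/2, d(EM,W)=45/2, d(EM,X)=25/2
iteration 2: select B,EM (d=6, Q=-215/2); attach at lengths (25/16, 71/16); label the merged cluster BEM
  updated: d(BEM,F)=29/2, d(BEM,G)=33/4, d(BEM,W)=41/4, d(BEM,X)=59/4
iteration 3: select BEM,G (d=33/4, Q=-261/4); attach at lengths (121/24, 77/24); label the merged cluster BEGM
  updated: d(BEGM,F)=101/8, d(BEGM,W)=4, d(BEGM,X)=31/4
iteration 4: select BEGM,W (d=4, Q=-211/8); attach at lengths (179/32, -51/32); label the merged cluster BEGMW
  updated: d(BEGMW,F)=93/16, d(BEGMW,X)=27/8
iteration 5: select BEGMW,F (d=93/16, Q=-195/16); attach at lengths (99/32, 87/32); label the merged cluster BEFGMW
  updated: d(BEFGMW,X)=9/32
iteration 6: select BEFGMW,X (d=9/32); attach at lengths (9/64, 9/64); label the merged cluster BEFGMWX
final tree: (((((B:25/16,(E:11/2,M:13/2):71/16):121/24,G:77/24):179/32,W:-51/32):99/32,F:87/32):9/64,X:9/64)
total length: 1163/32

1163/32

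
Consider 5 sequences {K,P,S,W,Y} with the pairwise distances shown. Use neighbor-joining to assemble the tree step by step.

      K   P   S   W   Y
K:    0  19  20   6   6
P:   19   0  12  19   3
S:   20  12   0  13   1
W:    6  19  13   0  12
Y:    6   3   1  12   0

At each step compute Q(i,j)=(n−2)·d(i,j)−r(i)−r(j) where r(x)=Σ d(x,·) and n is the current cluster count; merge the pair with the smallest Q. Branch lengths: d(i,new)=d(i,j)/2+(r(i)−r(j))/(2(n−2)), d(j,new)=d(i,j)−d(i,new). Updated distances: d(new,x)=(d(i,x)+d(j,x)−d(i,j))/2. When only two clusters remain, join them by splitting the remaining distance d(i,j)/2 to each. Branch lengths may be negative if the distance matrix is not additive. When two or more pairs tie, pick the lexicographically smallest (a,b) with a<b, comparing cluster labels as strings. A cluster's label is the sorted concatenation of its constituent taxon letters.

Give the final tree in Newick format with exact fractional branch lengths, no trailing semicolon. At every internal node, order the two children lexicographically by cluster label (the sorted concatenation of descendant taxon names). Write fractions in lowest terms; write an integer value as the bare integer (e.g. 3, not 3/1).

1. join K+W (d=6, Q=-83) ⇒ KW; edges |K|=19/6, |W|=17/6
  updated: d(KW,P)=16, d(KW,S)=27/2, d(KW,Y)=6
2. join KW+S (d=27/2, Q=-35) ⇒ KSW; edges |KW|=9, |S|=9/2
  updated: d(KSW,P)=29/4, d(KSW,Y)=-13/4
3. join KSW+P (d=29/4, Q=-7) ⇒ KPSW; edges |KSW|=1/2, |P|=27/4
  updated: d(KPSW,Y)=-15/4
4. join KPSW+Y (d=-15/4) ⇒ KPSWY; edges |KPSW|=-15/8, |Y|=-15/8
final tree: ((((K:19/6,W:17/6):9,S:9/2):1/2,P:27/4):-15/8,Y:-15/8)
total length: 23

((((K:19/6,W:17/6):9,S:9/2):1/2,P:27/4):-15/8,Y:-15/8)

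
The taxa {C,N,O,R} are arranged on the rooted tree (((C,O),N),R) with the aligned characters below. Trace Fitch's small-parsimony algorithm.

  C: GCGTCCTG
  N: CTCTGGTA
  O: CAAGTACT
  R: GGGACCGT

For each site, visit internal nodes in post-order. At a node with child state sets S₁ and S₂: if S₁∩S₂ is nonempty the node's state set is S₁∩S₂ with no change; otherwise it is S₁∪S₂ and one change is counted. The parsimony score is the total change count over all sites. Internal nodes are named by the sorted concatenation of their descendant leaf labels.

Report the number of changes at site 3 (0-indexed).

2

CO@0: {G} ∪ {C} = {C,G} (union, +1)
CNO@0: {C,G} ∩ {C} = {C} (intersection, +0)
CNOR@0: {C} ∪ {G} = {C,G} (union, +1)
CO@1: {C} ∪ {A} = {A,C} (union, +1)
CNO@1: {A,C} ∪ {T} = {A,C,T} (union, +1)
CNOR@1: {A,C,T} ∪ {G} = {A,C,G,T} (union, +1)
CO@2: {G} ∪ {A} = {A,G} (union, +1)
CNO@2: {A,G} ∪ {C} = {A,C,G} (union, +1)
CNOR@2: {A,C,G} ∩ {G} = {G} (intersection, +0)
CO@3: {T} ∪ {G} = {G,T} (union, +1)
CNO@3: {G,T} ∩ {T} = {T} (intersection, +0)
CNOR@3: {T} ∪ {A} = {A,T} (union, +1)
CO@4: {C} ∪ {T} = {C,T} (union, +1)
CNO@4: {C,T} ∪ {G} = {C,G,T} (union, +1)
CNOR@4: {C,G,T} ∩ {C} = {C} (intersection, +0)
CO@5: {C} ∪ {A} = {A,C} (union, +1)
CNO@5: {A,C} ∪ {G} = {A,C,G} (union, +1)
CNOR@5: {A,C,G} ∩ {C} = {C} (intersection, +0)
CO@6: {T} ∪ {C} = {C,T} (union, +1)
CNO@6: {C,T} ∩ {T} = {T} (intersection, +0)
CNOR@6: {T} ∪ {G} = {G,T} (union, +1)
CO@7: {G} ∪ {T} = {G,T} (union, +1)
CNO@7: {G,T} ∪ {A} = {A,G,T} (union, +1)
CNOR@7: {A,G,T} ∩ {T} = {T} (intersection, +0)
per-site changes: [2, 3, 2, 2, 2, 2, 2, 2]; total = 17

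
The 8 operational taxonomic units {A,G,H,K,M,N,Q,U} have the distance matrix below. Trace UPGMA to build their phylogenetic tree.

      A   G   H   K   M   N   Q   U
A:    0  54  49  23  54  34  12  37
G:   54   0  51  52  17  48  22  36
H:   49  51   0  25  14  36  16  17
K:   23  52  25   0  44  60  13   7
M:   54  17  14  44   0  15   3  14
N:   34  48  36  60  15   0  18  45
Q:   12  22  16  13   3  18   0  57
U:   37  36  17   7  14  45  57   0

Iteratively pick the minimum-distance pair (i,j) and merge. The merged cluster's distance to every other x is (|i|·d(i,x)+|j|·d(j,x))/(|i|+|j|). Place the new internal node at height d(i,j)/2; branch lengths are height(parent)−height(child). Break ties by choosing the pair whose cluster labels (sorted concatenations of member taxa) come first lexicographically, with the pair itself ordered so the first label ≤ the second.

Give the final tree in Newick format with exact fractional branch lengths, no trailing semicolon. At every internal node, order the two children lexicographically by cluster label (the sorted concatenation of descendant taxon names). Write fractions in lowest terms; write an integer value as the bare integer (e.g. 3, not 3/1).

((A:15,(K:7/2,U:7/2):23/2):58/15,(G:69/4,((H:15/2,(M:3/2,Q:3/2):6):4,N:23/2):23/4):97/60)

iteration 1: select M,Q (d=3); attach at lengths (3/2, 3/2); label the merged cluster MQ
  updated: d(A,MQ)=33, d(G,MQ)=39/2, d(H,MQ)=15, d(K,MQ)=57/2, d(MQ,N)=33/2, d(MQ,U)=71/2
iteration 2: select K,U (d=7); attach at lengths (7/2, 7/2); label the merged cluster KU
  updated: d(A,KU)=30, d(G,KU)=44, d(H,KU)=21, d(KU,MQ)=32, d(KU,N)=105/2
iteration 3: select H,MQ (d=15); attach at lengths (15/2, 6); label the merged cluster HMQ
  updated: d(A,HMQ)=115/3, d(G,HMQ)=30, d(HMQ,KU)=85/3, d(HMQ,N)=23
iteration 4: select HMQ,N (d=23); attach at lengths (4, 23/2); label the merged cluster HMNQ
  updated: d(A,HMNQ)=149/4, d(G,HMNQ)=69/2, d(HMNQ,KU)=275/8
iteration 5: select A,KU (d=30); attach at lengths (15, 23/2); label the merged cluster AKU
  updated: d(AKU,G)=142/3, d(AKU,HMNQ)=106/3
iteration 6: select G,HMNQ (d=69/2); attach at lengths (69/4, 23/4); label the merged cluster GHMNQ
  updated: d(AKU,GHMNQ)=566/15
iteration 7: select AKU,GHMNQ (d=566/15); attach at lengths (58/15, 97/60); label the merged cluster AGHKMNQU
final tree: ((A:15,(K:7/2,U:7/2):23/2):58/15,(G:69/4,((H:15/2,(M:3/2,Q:3/2):6):4,N:23/2):23/4):97/60)
total length: 5639/60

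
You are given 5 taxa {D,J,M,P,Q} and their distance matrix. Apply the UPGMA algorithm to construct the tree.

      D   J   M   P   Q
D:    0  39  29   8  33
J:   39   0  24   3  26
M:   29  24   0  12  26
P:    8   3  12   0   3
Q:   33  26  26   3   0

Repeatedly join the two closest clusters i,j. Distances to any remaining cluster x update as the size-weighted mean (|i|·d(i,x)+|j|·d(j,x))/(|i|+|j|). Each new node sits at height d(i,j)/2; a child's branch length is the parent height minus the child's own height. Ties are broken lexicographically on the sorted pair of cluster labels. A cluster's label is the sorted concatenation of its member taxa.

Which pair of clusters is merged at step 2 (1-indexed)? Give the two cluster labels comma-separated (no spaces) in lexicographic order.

iteration 1: select J,P (d=3); attach at lengths (3/2, 3/2); label the merged cluster JP
  updated: d(D,JP)=47/2, d(JP,M)=18, d(JP,Q)=29/2
iteration 2: select JP,Q (d=29/2); attach at lengths (23/4, 29/4); label the merged cluster JPQ
  updated: d(D,JPQ)=80/3, d(JPQ,M)=62/3
iteration 3: select JPQ,M (d=62/3); attach at lengths (37/12, 31/3); label the merged cluster JMPQ
  updated: d(D,JMPQ)=109/4
iteration 4: select D,JMPQ (d=109/4); attach at lengths (109/8, 79/24); label the merged cluster DJMPQ
final tree: (D:109/8,(((J:3/2,P:3/2):23/4,Q:29/4):37/12,M:31/3):79/24)
total length: 139/3

JP,Q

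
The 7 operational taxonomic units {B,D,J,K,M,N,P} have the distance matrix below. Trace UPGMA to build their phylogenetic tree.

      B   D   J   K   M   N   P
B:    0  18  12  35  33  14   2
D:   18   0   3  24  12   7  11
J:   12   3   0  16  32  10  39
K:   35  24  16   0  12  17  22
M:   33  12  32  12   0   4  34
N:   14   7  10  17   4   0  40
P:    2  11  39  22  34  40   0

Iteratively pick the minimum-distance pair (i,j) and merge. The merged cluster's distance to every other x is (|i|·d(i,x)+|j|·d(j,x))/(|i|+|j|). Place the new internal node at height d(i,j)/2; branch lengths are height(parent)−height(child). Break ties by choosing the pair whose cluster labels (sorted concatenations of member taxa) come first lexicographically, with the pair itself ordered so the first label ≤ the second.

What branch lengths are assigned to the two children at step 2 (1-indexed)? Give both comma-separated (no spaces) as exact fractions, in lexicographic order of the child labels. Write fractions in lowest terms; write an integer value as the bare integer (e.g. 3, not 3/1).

1. join B+P (d=2) ⇒ BP; edges |B|=1, |P|=1
  updated: d(BP,D)=29/2, d(BP,J)=51/2, d(BP,K)=57/2, d(BP,M)=67/2, d(BP,N)=27
2. join D+J (d=3) ⇒ DJ; edges |D|=3/2, |J|=3/2
  updated: d(BP,DJ)=20, d(DJ,K)=20, d(DJ,M)=22, d(DJ,N)=17/2
3. join M+N (d=4) ⇒ MN; edges |M|=2, |N|=2
  updated: d(BP,MN)=121/4, d(DJ,MN)=61/4, d(K,MN)=29/2
4. join K+MN (d=29/2) ⇒ KMN; edges |K|=29/4, |MN|=21/4
  updated: d(BP,KMN)=89/3, d(DJ,KMN)=101/6
5. join DJ+KMN (d=101/6) ⇒ DJKMN; edges |DJ|=83/12, |KMN|=7/6
  updated: d(BP,DJKMN)=129/5
6. join BP+DJKMN (d=129/5) ⇒ BDJKMNP; edges |BP|=119/10, |DJKMN|=269/60
final tree: ((B:1,P:1):119/10,((D:3/2,J:3/2):83/12,(K:29/4,(M:2,N:2):21/4):7/6):269/60)
total length: 1379/30

3/2,3/2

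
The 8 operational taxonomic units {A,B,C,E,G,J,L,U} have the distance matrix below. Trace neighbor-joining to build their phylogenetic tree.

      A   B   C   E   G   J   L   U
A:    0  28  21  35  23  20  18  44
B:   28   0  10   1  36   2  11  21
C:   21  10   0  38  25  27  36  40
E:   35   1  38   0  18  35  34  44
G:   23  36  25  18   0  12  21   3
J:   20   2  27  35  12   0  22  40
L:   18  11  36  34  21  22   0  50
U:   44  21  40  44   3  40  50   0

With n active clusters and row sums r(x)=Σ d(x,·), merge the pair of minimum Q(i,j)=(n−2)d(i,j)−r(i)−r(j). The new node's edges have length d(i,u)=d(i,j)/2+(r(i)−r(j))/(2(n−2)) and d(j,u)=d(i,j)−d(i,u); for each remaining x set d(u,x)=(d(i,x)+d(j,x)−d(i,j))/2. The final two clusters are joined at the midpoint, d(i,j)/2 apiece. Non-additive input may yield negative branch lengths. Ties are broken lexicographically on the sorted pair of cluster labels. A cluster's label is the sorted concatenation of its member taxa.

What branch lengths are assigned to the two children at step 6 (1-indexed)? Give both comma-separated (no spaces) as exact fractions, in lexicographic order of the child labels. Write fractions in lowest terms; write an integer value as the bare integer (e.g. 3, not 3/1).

17/16,153/16

step 1: merge (G,U) at d=3, Q=-362; branch lengths G→-43/6, U→61/6; new cluster GU
  updated: d(A,GU)=32, d(B,GU)=27, d(C,GU)=31, d(E,GU)=59/2, d(GU,J)=49/2, d(GU,L)=34
step 2: merge (B,E) at d=1, Q=-493/2; branch lengths B→-177/20, E→197/20; new cluster BE
  updated: d(A,BE)=31, d(BE,C)=47/2, d(BE,GU)=111/4, d(BE,J)=18, d(BE,L)=22
step 3: merge (A,L) at d=18, Q=-182; branch lengths A→31/4, L→41/4; new cluster AL
  updated: d(AL,BE)=35/2, d(AL,C)=39/2, d(AL,GU)=24, d(AL,J)=12
step 4: merge (AL,J) at d=12, Q=-237/2; branch lengths AL→55/12, J→89/12; new cluster AJL
  updated: d(AJL,BE)=47/4, d(AJL,C)=69/4, d(AJL,GU)=73/4
step 5: merge (AJL,GU) at d=73/4, Q=-351/4; branch lengths AJL→27/16, GU→265/16; new cluster AGJLU
  updated: d(AGJLU,BE)=85/8, d(AGJLU,C)=15
step 6: merge (AGJLU,BE) at d=85/8, Q=-393/8; branch lengths AGJLU→17/16, BE→153/16; new cluster ABEGJLU
  updated: d(ABEGJLU,C)=223/16
step 7: merge (ABEGJLU,C) at d=223/16; branch lengths ABEGJLU→223/32, C→223/32; new cluster ABCEGJLU
final tree: (((((A:31/4,L:41/4):55/12,J:89/12):27/16,(G:-43/6,U:61/6):265/16):17/16,(B:-177/20,E:197/20):153/16):223/32,C:223/32)
total length: 1229/16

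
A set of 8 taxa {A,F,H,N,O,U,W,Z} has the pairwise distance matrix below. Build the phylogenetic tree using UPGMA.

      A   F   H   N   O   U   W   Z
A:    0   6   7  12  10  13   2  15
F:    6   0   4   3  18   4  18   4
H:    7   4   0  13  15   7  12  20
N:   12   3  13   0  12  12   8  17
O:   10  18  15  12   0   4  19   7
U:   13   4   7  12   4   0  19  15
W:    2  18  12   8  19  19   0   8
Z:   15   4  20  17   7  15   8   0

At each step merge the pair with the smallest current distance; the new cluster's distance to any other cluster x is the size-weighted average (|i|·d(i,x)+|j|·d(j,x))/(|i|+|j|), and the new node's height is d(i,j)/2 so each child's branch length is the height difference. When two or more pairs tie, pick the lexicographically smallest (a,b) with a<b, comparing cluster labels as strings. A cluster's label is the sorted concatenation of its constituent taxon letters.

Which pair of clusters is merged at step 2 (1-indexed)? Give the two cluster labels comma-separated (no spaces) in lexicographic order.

F,N

1. join A+W (d=2) ⇒ AW; edges |A|=1, |W|=1
  updated: d(AW,F)=12, d(AW,H)=19/2, d(AW,N)=10, d(AW,O)=29/2, d(AW,U)=16, d(AW,Z)=23/2
2. join F+N (d=3) ⇒ FN; edges |F|=3/2, |N|=3/2
  updated: d(AW,FN)=11, d(FN,H)=17/2, d(FN,O)=15, d(FN,U)=8, d(FN,Z)=21/2
3. join O+U (d=4) ⇒ OU; edges |O|=2, |U|=2
  updated: d(AW,OU)=61/4, d(FN,OU)=23/2, d(H,OU)=11, d(OU,Z)=11
4. join FN+H (d=17/2) ⇒ FHN; edges |FN|=11/4, |H|=17/4
  updated: d(AW,FHN)=21/2, d(FHN,OU)=34/3, d(FHN,Z)=41/3
5. join AW+FHN (d=21/2) ⇒ AFHNW; edges |AW|=17/4, |FHN|=1
  updated: d(AFHNW,OU)=129/10, d(AFHNW,Z)=64/5
6. join OU+Z (d=11) ⇒ OUZ; edges |OU|=7/2, |Z|=11/2
  updated: d(AFHNW,OUZ)=193/15
7. join AFHNW+OUZ (d=193/15) ⇒ AFHNOUWZ; edges |AFHNW|=71/60, |OUZ|=14/15
final tree: (((A:1,W:1):17/4,((F:3/2,N:3/2):11/4,H:17/4):1):71/60,((O:2,U:2):7/2,Z:11/2):14/15)
total length: 971/30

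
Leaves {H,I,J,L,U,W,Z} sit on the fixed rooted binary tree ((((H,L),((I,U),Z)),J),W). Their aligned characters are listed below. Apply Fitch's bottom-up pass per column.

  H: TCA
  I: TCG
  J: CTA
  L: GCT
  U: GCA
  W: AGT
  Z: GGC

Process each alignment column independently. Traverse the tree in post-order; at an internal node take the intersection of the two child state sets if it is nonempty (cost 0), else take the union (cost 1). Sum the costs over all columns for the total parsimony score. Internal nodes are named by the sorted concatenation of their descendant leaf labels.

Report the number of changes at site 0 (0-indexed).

[col 0] HL: children H:{T}, L:{G} ∪→ {G,T}; cost 1
[col 0] IU: children I:{T}, U:{G} ∪→ {G,T}; cost 1
[col 0] IUZ: children IU:{G,T}, Z:{G} ∩→ {G}; cost 0
[col 0] HILUZ: children HL:{G,T}, IUZ:{G} ∩→ {G}; cost 0
[col 0] HIJLUZ: children HILUZ:{G}, J:{C} ∪→ {C,G}; cost 1
[col 0] HIJLUWZ: children HIJLUZ:{C,G}, W:{A} ∪→ {A,C,G}; cost 1
[col 1] HL: children H:{C}, L:{C} ∩→ {C}; cost 0
[col 1] IU: children I:{C}, U:{C} ∩→ {C}; cost 0
[col 1] IUZ: children IU:{C}, Z:{G} ∪→ {C,G}; cost 1
[col 1] HILUZ: children HL:{C}, IUZ:{C,G} ∩→ {C}; cost 0
[col 1] HIJLUZ: children HILUZ:{C}, J:{T} ∪→ {C,T}; cost 1
[col 1] HIJLUWZ: children HIJLUZ:{C,T}, W:{G} ∪→ {C,G,T}; cost 1
[col 2] HL: children H:{A}, L:{T} ∪→ {A,T}; cost 1
[col 2] IU: children I:{G}, U:{A} ∪→ {A,G}; cost 1
[col 2] IUZ: children IU:{A,G}, Z:{C} ∪→ {A,C,G}; cost 1
[col 2] HILUZ: children HL:{A,T}, IUZ:{A,C,G} ∩→ {A}; cost 0
[col 2] HIJLUZ: children HILUZ:{A}, J:{A} ∩→ {A}; cost 0
[col 2] HIJLUWZ: children HIJLUZ:{A}, W:{T} ∪→ {A,T}; cost 1
per-site changes: [4, 3, 4]; total = 11

4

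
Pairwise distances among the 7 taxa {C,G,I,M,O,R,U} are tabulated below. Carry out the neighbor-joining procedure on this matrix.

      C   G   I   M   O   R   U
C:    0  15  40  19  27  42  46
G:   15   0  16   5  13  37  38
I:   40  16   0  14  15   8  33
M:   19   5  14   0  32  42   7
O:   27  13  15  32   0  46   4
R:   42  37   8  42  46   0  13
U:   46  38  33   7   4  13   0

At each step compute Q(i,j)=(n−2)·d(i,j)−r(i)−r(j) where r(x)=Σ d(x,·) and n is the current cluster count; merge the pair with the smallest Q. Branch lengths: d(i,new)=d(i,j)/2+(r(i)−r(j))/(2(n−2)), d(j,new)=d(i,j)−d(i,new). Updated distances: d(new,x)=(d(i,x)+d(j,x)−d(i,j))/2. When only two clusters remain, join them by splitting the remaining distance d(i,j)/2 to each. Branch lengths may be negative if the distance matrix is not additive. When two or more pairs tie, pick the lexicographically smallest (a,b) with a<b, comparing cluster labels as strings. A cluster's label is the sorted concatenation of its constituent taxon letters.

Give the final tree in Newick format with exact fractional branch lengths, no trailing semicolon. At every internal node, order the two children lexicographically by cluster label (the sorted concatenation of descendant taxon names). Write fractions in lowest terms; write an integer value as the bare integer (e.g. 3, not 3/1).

1. join I+R (d=8, Q=-274) ⇒ IR; edges |I|=-11/5, |R|=51/5
  updated: d(C,IR)=37, d(G,IR)=45/2, d(IR,M)=24, d(IR,O)=53/2, d(IR,U)=19
2. join O+U (d=4, Q=-401/2) ⇒ OU; edges |O|=9/16, |U|=55/16
  updated: d(C,OU)=69/2, d(G,OU)=47/2, d(IR,OU)=83/4, d(M,OU)=35/2
3. join IR+OU (d=83/4, Q=-553/4) ⇒ IORU; edges |IR|=281/24, |OU|=217/24
  updated: d(C,IORU)=203/8, d(G,IORU)=101/8, d(IORU,M)=83/8
4. join C+G (d=15, Q=-62) ⇒ CG; edges |C|=227/16, |G|=13/16
  updated: d(CG,IORU)=23/2, d(CG,M)=9/2
5. join CG+IORU (d=23/2, Q=-211/8) ⇒ CGIORU; edges |CG|=45/16, |IORU|=139/16
  updated: d(CGIORU,M)=27/16
6. join CGIORU+M (d=27/16) ⇒ CGIMORU; edges |CGIORU|=27/32, |M|=27/32
final tree: (((C:227/16,G:13/16):45/16,((I:-11/5,R:51/5):281/24,(O:9/16,U:55/16):217/24):139/16):27/32,M:27/32)
total length: 975/16

(((C:227/16,G:13/16):45/16,((I:-11/5,R:51/5):281/24,(O:9/16,U:55/16):217/24):139/16):27/32,M:27/32)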